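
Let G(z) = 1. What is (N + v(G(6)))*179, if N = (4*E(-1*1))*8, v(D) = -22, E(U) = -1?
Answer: -9666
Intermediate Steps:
N = -32 (N = (4*(-1))*8 = -4*8 = -32)
(N + v(G(6)))*179 = (-32 - 22)*179 = -54*179 = -9666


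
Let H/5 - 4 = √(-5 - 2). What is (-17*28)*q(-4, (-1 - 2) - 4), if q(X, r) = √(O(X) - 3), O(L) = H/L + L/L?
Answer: -238*√(-28 - 5*I*√7) ≈ -289.92 + 1292.3*I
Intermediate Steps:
H = 20 + 5*I*√7 (H = 20 + 5*√(-5 - 2) = 20 + 5*√(-7) = 20 + 5*(I*√7) = 20 + 5*I*√7 ≈ 20.0 + 13.229*I)
O(L) = 1 + (20 + 5*I*√7)/L (O(L) = (20 + 5*I*√7)/L + L/L = (20 + 5*I*√7)/L + 1 = 1 + (20 + 5*I*√7)/L)
q(X, r) = √(-3 + (20 + X + 5*I*√7)/X) (q(X, r) = √((20 + X + 5*I*√7)/X - 3) = √(-3 + (20 + X + 5*I*√7)/X))
(-17*28)*q(-4, (-1 - 2) - 4) = (-17*28)*√((20 - 2*(-4) + 5*I*√7)/(-4)) = -476*√(-28 - 5*I*√7)/2 = -476*√(-7 - 5*I*√7/4)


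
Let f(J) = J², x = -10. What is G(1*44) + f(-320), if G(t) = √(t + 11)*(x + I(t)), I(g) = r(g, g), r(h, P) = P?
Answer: 102400 + 34*√55 ≈ 1.0265e+5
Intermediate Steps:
I(g) = g
G(t) = √(11 + t)*(-10 + t) (G(t) = √(t + 11)*(-10 + t) = √(11 + t)*(-10 + t))
G(1*44) + f(-320) = √(11 + 1*44)*(-10 + 1*44) + (-320)² = √(11 + 44)*(-10 + 44) + 102400 = √55*34 + 102400 = 34*√55 + 102400 = 102400 + 34*√55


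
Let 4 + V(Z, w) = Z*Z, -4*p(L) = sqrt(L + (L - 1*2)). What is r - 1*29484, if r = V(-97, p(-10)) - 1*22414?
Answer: -42493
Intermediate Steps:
p(L) = -sqrt(-2 + 2*L)/4 (p(L) = -sqrt(L + (L - 1*2))/4 = -sqrt(L + (L - 2))/4 = -sqrt(L + (-2 + L))/4 = -sqrt(-2 + 2*L)/4)
V(Z, w) = -4 + Z**2 (V(Z, w) = -4 + Z*Z = -4 + Z**2)
r = -13009 (r = (-4 + (-97)**2) - 1*22414 = (-4 + 9409) - 22414 = 9405 - 22414 = -13009)
r - 1*29484 = -13009 - 1*29484 = -13009 - 29484 = -42493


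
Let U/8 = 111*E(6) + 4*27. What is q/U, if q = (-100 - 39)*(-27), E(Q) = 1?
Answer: 1251/584 ≈ 2.1421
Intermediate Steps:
q = 3753 (q = -139*(-27) = 3753)
U = 1752 (U = 8*(111*1 + 4*27) = 8*(111 + 108) = 8*219 = 1752)
q/U = 3753/1752 = 3753*(1/1752) = 1251/584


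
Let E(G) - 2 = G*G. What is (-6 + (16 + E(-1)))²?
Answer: 169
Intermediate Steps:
E(G) = 2 + G² (E(G) = 2 + G*G = 2 + G²)
(-6 + (16 + E(-1)))² = (-6 + (16 + (2 + (-1)²)))² = (-6 + (16 + (2 + 1)))² = (-6 + (16 + 3))² = (-6 + 19)² = 13² = 169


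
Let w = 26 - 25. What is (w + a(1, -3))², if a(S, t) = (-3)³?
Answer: 676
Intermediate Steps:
w = 1
a(S, t) = -27
(w + a(1, -3))² = (1 - 27)² = (-26)² = 676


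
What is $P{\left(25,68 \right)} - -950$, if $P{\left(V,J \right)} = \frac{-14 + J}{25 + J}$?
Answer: $\frac{29468}{31} \approx 950.58$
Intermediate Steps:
$P{\left(V,J \right)} = \frac{-14 + J}{25 + J}$
$P{\left(25,68 \right)} - -950 = \frac{-14 + 68}{25 + 68} - -950 = \frac{1}{93} \cdot 54 + 950 = \frac{18}{31} + 950 = \frac{29468}{31}$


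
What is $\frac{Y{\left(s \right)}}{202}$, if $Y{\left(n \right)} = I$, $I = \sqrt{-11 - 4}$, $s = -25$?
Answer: $\frac{i \sqrt{15}}{202} \approx 0.019173 i$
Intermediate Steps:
$I = i \sqrt{15}$ ($I = \sqrt{-15} = i \sqrt{15} \approx 3.873 i$)
$Y{\left(n \right)} = i \sqrt{15}$
$\frac{Y{\left(s \right)}}{202} = \frac{i \sqrt{15}}{202}$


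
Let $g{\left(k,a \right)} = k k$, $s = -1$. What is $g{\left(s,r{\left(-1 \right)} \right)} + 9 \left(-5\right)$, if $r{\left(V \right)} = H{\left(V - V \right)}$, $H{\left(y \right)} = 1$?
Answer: $-44$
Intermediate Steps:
$r{\left(V \right)} = 1$
$g{\left(k,a \right)} = k^{2}$
$g{\left(s,r{\left(-1 \right)} \right)} + 9 \left(-5\right) = \left(-1\right)^{2} + 9 \left(-5\right) = 1 - 45 = -44$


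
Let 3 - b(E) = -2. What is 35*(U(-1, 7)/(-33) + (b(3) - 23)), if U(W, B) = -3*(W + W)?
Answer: -7000/11 ≈ -636.36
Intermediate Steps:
b(E) = 5 (b(E) = 3 - 1*(-2) = 3 + 2 = 5)
U(W, B) = -6*W
35*(U(-1, 7)/(-33) + (b(3) - 23)) = 35*(-6*(-1)/(-33) + (5 - 23)) = 35*(6*(-1/33) - 18) = 35*(-2/11 - 18) = 35*(-200/11) = -7000/11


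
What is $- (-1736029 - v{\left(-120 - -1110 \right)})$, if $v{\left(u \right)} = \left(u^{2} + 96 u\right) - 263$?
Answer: $2810906$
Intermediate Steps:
$v{\left(u \right)} = -263 + u^{2} + 96 u$
$- (-1736029 - v{\left(-120 - -1110 \right)}) = - (-1736029 - \left(-263 + \left(-120 - -1110\right)^{2} + 96 \left(-120 - -1110\right)\right)) = - (-1736029 - \left(-263 + \left(-120 + 1110\right)^{2} + 96 \left(-120 + 1110\right)\right)) = - (-1736029 - \left(-263 + 990^{2} + 96 \cdot 990\right)) = - (-1736029 - \left(-263 + 980100 + 95040\right)) = - (-1736029 - 1074877) = \left(-1\right) \left(-2810906\right) = 2810906$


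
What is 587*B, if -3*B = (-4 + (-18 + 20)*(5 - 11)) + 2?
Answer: 8218/3 ≈ 2739.3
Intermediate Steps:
B = 14/3 (B = -((-4 + (-18 + 20)*(5 - 11)) + 2)/3 = -((-4 + 2*(-6)) + 2)/3 = -((-4 - 12) + 2)/3 = -(-16 + 2)/3 = -1/3*(-14) = 14/3 ≈ 4.6667)
587*B = 587*(14/3) = 8218/3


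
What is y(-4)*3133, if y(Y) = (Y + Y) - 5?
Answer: -40729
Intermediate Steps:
y(Y) = -5 + 2*Y (y(Y) = 2*Y - 5 = -5 + 2*Y)
y(-4)*3133 = (-5 + 2*(-4))*3133 = (-5 - 8)*3133 = -13*3133 = -40729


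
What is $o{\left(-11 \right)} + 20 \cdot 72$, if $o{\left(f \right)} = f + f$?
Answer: $1418$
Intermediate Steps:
$o{\left(f \right)} = 2 f$
$o{\left(-11 \right)} + 20 \cdot 72 = 2 \left(-11\right) + 20 \cdot 72 = -22 + 1440 = 1418$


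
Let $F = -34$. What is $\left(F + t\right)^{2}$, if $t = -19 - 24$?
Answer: $5929$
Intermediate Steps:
$t = -43$ ($t = -19 - 24 = -43$)
$\left(F + t\right)^{2} = \left(-34 - 43\right)^{2} = \left(-77\right)^{2} = 5929$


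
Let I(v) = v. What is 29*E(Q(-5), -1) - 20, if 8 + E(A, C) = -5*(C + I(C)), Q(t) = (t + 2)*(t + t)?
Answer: 38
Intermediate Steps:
Q(t) = 2*t*(2 + t) (Q(t) = (2 + t)*(2*t) = 2*t*(2 + t))
E(A, C) = -8 - 10*C (E(A, C) = -8 - 5*(C + C) = -8 - 10*C)
29*E(Q(-5), -1) - 20 = 29*(-8 - 10*(-1)) - 20 = 29*(-8 + 10) - 20 = 29*2 - 20 = 58 - 20 = 38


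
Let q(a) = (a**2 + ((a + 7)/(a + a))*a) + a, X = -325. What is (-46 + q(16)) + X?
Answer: -175/2 ≈ -87.500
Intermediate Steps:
q(a) = 7/2 + a**2 + 3*a/2 (q(a) = (a**2 + ((7 + a)/((2*a)))*a) + a = (a**2 + ((7 + a)*(1/(2*a)))*a) + a = (a**2 + ((7 + a)/(2*a))*a) + a = (a**2 + (7/2 + a/2)) + a = (7/2 + a**2 + a/2) + a = 7/2 + a**2 + 3*a/2)
(-46 + q(16)) + X = (-46 + (7/2 + 16**2 + (3/2)*16)) - 325 = (-46 + (7/2 + 256 + 24)) - 325 = (-46 + 567/2) - 325 = 475/2 - 325 = -175/2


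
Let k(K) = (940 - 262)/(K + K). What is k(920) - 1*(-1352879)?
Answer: 1244649019/920 ≈ 1.3529e+6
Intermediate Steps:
k(K) = 339/K (k(K) = 678/((2*K)) = 678*(1/(2*K)) = 339/K)
k(920) - 1*(-1352879) = 339/920 - 1*(-1352879) = 339*(1/920) + 1352879 = 339/920 + 1352879 = 1244649019/920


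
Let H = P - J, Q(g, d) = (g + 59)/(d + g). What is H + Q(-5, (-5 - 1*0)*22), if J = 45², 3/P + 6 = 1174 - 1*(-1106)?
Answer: -176560067/87170 ≈ -2025.5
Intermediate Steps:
P = 1/758 (P = 3/(-6 + (1174 - 1*(-1106))) = 3/(-6 + (1174 + 1106)) = 3/(-6 + 2280) = 3/2274 = 3*(1/2274) = 1/758 ≈ 0.0013193)
J = 2025
Q(g, d) = (59 + g)/(d + g)
H = -1534949/758 (H = 1/758 - 1*2025 = 1/758 - 2025 = -1534949/758 ≈ -2025.0)
H + Q(-5, (-5 - 1*0)*22) = -1534949/758 + (59 - 5)/((-5 - 1*0)*22 - 5) = -1534949/758 + 54/((-5 + 0)*22 - 5) = -1534949/758 + 54/(-5*22 - 5) = -1534949/758 + 54/(-110 - 5) = -1534949/758 + 54/(-115) = -1534949/758 - 1/115*54 = -1534949/758 - 54/115 = -176560067/87170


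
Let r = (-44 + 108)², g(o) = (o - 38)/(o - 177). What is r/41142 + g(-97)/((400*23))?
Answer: 1033075097/10371075360 ≈ 0.099611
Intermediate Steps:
g(o) = (-38 + o)/(-177 + o)
r = 4096 (r = 64² = 4096)
r/41142 + g(-97)/((400*23)) = 4096/41142 + ((-38 - 97)/(-177 - 97))/((400*23)) = 4096*(1/41142) + (-135/(-274))/9200 = 2048/20571 - 1/274*(-135)*(1/9200) = 2048/20571 + (135/274)*(1/9200) = 2048/20571 + 27/504160 = 1033075097/10371075360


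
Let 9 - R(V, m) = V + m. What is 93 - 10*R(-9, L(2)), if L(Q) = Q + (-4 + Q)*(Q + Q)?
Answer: -147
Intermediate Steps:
L(Q) = Q + 2*Q*(-4 + Q) (L(Q) = Q + (-4 + Q)*(2*Q) = Q + 2*Q*(-4 + Q))
R(V, m) = 9 - V - m (R(V, m) = 9 - (V + m) = 9 + (-V - m) = 9 - V - m)
93 - 10*R(-9, L(2)) = 93 - 10*(9 - 1*(-9) - 2*(-7 + 2*2)) = 93 - 10*(9 + 9 - 2*(-7 + 4)) = 93 - 10*(9 + 9 - 2*(-3)) = 93 - 10*(9 + 9 - 1*(-6)) = 93 - 10*(9 + 9 + 6) = 93 - 10*24 = 93 - 240 = -147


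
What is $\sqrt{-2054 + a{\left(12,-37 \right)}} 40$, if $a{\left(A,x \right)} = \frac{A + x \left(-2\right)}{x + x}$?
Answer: $\frac{120 i \sqrt{312613}}{37} \approx 1813.4 i$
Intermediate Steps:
$a{\left(A,x \right)} = \frac{A - 2 x}{2 x}$
$\sqrt{-2054 + a{\left(12,-37 \right)}} 40 = \sqrt{-2054 + \frac{\frac{1}{2} \cdot 12 - -37}{-37}} \cdot 40 = \sqrt{-2054 - \frac{6 + 37}{37}} \cdot 40 = \sqrt{-2054 - \frac{43}{37}} \cdot 40 = \sqrt{- \frac{76041}{37}} \cdot 40 = \frac{3 i \sqrt{312613}}{37} \cdot 40 = \frac{120 i \sqrt{312613}}{37}$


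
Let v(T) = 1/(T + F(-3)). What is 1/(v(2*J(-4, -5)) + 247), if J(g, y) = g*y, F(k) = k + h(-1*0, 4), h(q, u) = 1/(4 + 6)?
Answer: 371/91647 ≈ 0.0040481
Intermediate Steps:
h(q, u) = 1/10
F(k) = 1/10 + k (F(k) = k + 1/10 = 1/10 + k)
v(T) = 1/(-29/10 + T) (v(T) = 1/(T + (1/10 - 3)) = 1/(T - 29/10) = 1/(-29/10 + T))
1/(v(2*J(-4, -5)) + 247) = 1/(10/(-29 + 10*(2*(-4*(-5)))) + 247) = 1/(10/(-29 + 10*(2*20)) + 247) = 1/(10/(-29 + 10*40) + 247) = 1/(10/(-29 + 400) + 247) = 1/(10/371 + 247) = 1/(91647/371) = 371/91647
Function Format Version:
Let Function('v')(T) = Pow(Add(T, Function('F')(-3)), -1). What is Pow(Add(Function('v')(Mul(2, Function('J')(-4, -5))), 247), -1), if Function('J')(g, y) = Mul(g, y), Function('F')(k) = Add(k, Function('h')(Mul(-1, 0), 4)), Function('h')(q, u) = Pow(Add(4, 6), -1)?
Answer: Rational(371, 91647) ≈ 0.0040481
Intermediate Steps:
Function('h')(q, u) = Rational(1, 10) (Function('h')(q, u) = Pow(10, -1) = Rational(1, 10))
Function('F')(k) = Add(Rational(1, 10), k) (Function('F')(k) = Add(k, Rational(1, 10)) = Add(Rational(1, 10), k))
Function('v')(T) = Pow(Add(Rational(-29, 10), T), -1) (Function('v')(T) = Pow(Add(T, Add(Rational(1, 10), -3)), -1) = Pow(Add(T, Rational(-29, 10)), -1) = Pow(Add(Rational(-29, 10), T), -1))
Pow(Add(Function('v')(Mul(2, Function('J')(-4, -5))), 247), -1) = Pow(Add(Mul(10, Pow(Add(-29, Mul(10, Mul(2, Mul(-4, -5)))), -1)), 247), -1) = Pow(Add(Mul(10, Pow(Add(-29, Mul(10, Mul(2, 20))), -1)), 247), -1) = Pow(Add(Mul(10, Pow(Add(-29, Mul(10, 40)), -1)), 247), -1) = Pow(Add(Mul(10, Pow(Add(-29, 400), -1)), 247), -1) = Pow(Add(Mul(10, Pow(371, -1)), 247), -1) = Pow(Add(Mul(10, Rational(1, 371)), 247), -1) = Pow(Add(Rational(10, 371), 247), -1) = Pow(Rational(91647, 371), -1) = Rational(371, 91647)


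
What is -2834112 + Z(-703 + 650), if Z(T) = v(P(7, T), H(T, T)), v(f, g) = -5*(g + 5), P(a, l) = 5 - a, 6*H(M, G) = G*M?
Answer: -17018867/6 ≈ -2.8365e+6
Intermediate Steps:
H(M, G) = G*M/6 (H(M, G) = (G*M)/6 = G*M/6)
v(f, g) = -25 - 5*g (v(f, g) = -5*(5 + g) = -25 - 5*g)
Z(T) = -25 - 5*T**2/6 (Z(T) = -25 - 5*T*T/6 = -25 - 5*T**2/6)
-2834112 + Z(-703 + 650) = -2834112 + (-25 - 5*(-703 + 650)**2/6) = -2834112 + (-25 - 5/6*(-53)**2) = -2834112 + (-25 - 5/6*2809) = -2834112 + (-25 - 14045/6) = -2834112 - 14195/6 = -17018867/6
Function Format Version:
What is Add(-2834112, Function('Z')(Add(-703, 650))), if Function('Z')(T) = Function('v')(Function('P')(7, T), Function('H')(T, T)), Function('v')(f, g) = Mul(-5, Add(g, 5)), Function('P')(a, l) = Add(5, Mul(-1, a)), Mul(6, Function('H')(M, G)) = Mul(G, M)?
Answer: Rational(-17018867, 6) ≈ -2.8365e+6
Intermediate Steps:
Function('H')(M, G) = Mul(Rational(1, 6), G, M) (Function('H')(M, G) = Mul(Rational(1, 6), Mul(G, M)) = Mul(Rational(1, 6), G, M))
Function('v')(f, g) = Add(-25, Mul(-5, g)) (Function('v')(f, g) = Mul(-5, Add(5, g)) = Add(-25, Mul(-5, g)))
Function('Z')(T) = Add(-25, Mul(Rational(-5, 6), Pow(T, 2))) (Function('Z')(T) = Add(-25, Mul(-5, Mul(Rational(1, 6), T, T))) = Add(-25, Mul(-5, Mul(Rational(1, 6), Pow(T, 2)))) = Add(-25, Mul(Rational(-5, 6), Pow(T, 2))))
Add(-2834112, Function('Z')(Add(-703, 650))) = Add(-2834112, Add(-25, Mul(Rational(-5, 6), Pow(Add(-703, 650), 2)))) = Add(-2834112, Add(-25, Mul(Rational(-5, 6), Pow(-53, 2)))) = Add(-2834112, Add(-25, Mul(Rational(-5, 6), 2809))) = Add(-2834112, Add(-25, Rational(-14045, 6))) = Add(-2834112, Rational(-14195, 6)) = Rational(-17018867, 6)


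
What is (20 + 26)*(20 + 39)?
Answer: 2714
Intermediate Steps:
(20 + 26)*(20 + 39) = 46*59 = 2714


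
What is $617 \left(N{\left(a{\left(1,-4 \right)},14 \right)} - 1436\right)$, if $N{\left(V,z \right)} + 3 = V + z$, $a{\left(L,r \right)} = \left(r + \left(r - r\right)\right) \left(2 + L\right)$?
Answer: $-886629$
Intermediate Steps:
$a{\left(L,r \right)} = r \left(2 + L\right)$ ($a{\left(L,r \right)} = \left(r + 0\right) \left(2 + L\right) = r \left(2 + L\right)$)
$N{\left(V,z \right)} = -3 + V + z$ ($N{\left(V,z \right)} = -3 + \left(V + z\right) = -3 + V + z$)
$617 \left(N{\left(a{\left(1,-4 \right)},14 \right)} - 1436\right) = 617 \left(\left(-3 - 4 \left(2 + 1\right) + 14\right) - 1436\right) = 617 \left(\left(-3 - 12 + 14\right) - 1436\right) = 617 \left(-1 - 1436\right) = 617 \left(-1437\right) = -886629$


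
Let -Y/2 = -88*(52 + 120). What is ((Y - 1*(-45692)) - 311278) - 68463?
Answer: -303777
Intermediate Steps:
Y = 30272 (Y = -(-176)*(52 + 120) = -(-176)*172 = -2*(-15136) = 30272)
((Y - 1*(-45692)) - 311278) - 68463 = ((30272 - 1*(-45692)) - 311278) - 68463 = ((30272 + 45692) - 311278) - 68463 = (75964 - 311278) - 68463 = -235314 - 68463 = -303777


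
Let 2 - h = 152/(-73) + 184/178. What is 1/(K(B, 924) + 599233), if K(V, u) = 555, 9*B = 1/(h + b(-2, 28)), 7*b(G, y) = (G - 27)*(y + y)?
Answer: 1/599788 ≈ 1.6673e-6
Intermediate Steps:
b(G, y) = 2*y*(-27 + G)/7 (b(G, y) = ((G - 27)*(y + y))/7 = ((-27 + G)*(2*y))/7 = (2*y*(-27 + G))/7 = 2*y*(-27 + G)/7)
h = 19806/6497 (h = 2 - (152/(-73) + 184/178) = 2 - (152*(-1/73) + 184*(1/178)) = 2 - (-152/73 + 92/89) = 2 - 1*(-6812/6497) = 2 + 6812/6497 = 19806/6497 ≈ 3.0485)
B = -6497/13387482 (B = 1/(9*(19806/6497 + (2/7)*28*(-27 - 2))) = 1/(9*(19806/6497 + (2/7)*28*(-29))) = 1/(9*(19806/6497 - 232)) = 1/(9*(-1487498/6497)) = (⅑)*(-6497/1487498) = -6497/13387482 ≈ -0.00048530)
1/(K(B, 924) + 599233) = 1/(555 + 599233) = 1/599788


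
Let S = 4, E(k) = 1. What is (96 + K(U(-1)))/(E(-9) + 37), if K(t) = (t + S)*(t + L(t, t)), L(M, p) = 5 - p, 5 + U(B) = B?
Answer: 43/19 ≈ 2.2632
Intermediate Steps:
U(B) = -5 + B
K(t) = 20 + 5*t (K(t) = (t + 4)*(t + (5 - t)) = (4 + t)*5 = 20 + 5*t)
(96 + K(U(-1)))/(E(-9) + 37) = (96 + (20 + 5*(-5 - 1)))/(1 + 37) = (96 + (20 + 5*(-6)))/38 = (96 + (20 - 30))*(1/38) = (96 - 10)*(1/38) = 86*(1/38) = 43/19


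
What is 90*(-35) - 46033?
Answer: -49183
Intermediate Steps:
90*(-35) - 46033 = -3150 - 46033 = -49183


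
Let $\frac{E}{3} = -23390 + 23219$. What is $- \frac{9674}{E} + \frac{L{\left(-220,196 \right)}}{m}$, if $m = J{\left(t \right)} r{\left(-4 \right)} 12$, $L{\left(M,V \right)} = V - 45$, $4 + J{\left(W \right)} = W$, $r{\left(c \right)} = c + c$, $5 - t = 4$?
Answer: $\frac{318175}{16416} \approx 19.382$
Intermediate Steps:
$t = 1$ ($t = 5 - 4 = 1$)
$r{\left(c \right)} = 2 c$
$J{\left(W \right)} = -4 + W$
$E = -513$ ($E = 3 \left(-23390 + 23219\right) = 3 \left(-171\right) = -513$)
$L{\left(M,V \right)} = -45 + V$ ($L{\left(M,V \right)} = V - 45 = -45 + V$)
$m = 288$ ($m = \left(-4 + 1\right) 2 \left(-4\right) 12 = \left(-3\right) \left(-8\right) 12 = 24 \cdot 12 = 288$)
$- \frac{9674}{E} + \frac{L{\left(-220,196 \right)}}{m} = - \frac{9674}{-513} + \frac{-45 + 196}{288} = \left(-9674\right) \left(- \frac{1}{513}\right) + 151 \cdot \frac{1}{288} = \frac{9674}{513} + \frac{151}{288} = \frac{318175}{16416}$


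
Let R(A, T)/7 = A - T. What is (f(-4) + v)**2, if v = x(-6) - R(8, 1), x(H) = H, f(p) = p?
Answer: 3481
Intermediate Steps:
R(A, T) = -7*T + 7*A (R(A, T) = 7*(A - T) = -7*T + 7*A)
v = -55 (v = -6 - (-7*1 + 7*8) = -6 - (-7 + 56) = -6 - 1*49 = -6 - 49 = -55)
(f(-4) + v)**2 = (-4 - 55)**2 = (-59)**2 = 3481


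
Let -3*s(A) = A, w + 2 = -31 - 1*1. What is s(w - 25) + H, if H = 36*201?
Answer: 21767/3 ≈ 7255.7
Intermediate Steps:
w = -34 (w = -2 + (-31 - 1*1) = -2 + (-31 - 1) = -2 - 32 = -34)
s(A) = -A/3
H = 7236
s(w - 25) + H = -(-34 - 25)/3 + 7236 = -⅓*(-59) + 7236 = 59/3 + 7236 = 21767/3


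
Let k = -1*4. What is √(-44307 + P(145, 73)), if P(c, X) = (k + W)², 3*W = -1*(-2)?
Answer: I*√398663/3 ≈ 210.47*I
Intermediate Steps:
k = -4
W = ⅔ (W = (-1*(-2))/3 = (⅓)*2 = ⅔ ≈ 0.66667)
P(c, X) = 100/9 (P(c, X) = (-4 + ⅔)² = (-10/3)² = 100/9)
√(-44307 + P(145, 73)) = √(-44307 + 100/9) = √(-398663/9) = I*√398663/3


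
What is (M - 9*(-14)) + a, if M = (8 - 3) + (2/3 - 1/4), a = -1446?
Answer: -15775/12 ≈ -1314.6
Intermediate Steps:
M = 65/12 (M = 5 + (2*(1/3) - 1*1/4) = 5 + (2/3 - 1/4) = 5 + 5/12 = 65/12 ≈ 5.4167)
(M - 9*(-14)) + a = (65/12 - 9*(-14)) - 1446 = (65/12 + 126) - 1446 = 1577/12 - 1446 = -15775/12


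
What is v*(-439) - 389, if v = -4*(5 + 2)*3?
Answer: 36487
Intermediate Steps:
v = -84 (v = -4*7*3 = -28*3 = -84)
v*(-439) - 389 = -84*(-439) - 389 = 36876 - 389 = 36487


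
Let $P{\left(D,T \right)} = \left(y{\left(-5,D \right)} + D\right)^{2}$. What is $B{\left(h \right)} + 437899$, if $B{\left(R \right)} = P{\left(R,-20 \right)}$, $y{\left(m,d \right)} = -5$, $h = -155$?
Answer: $463499$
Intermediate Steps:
$P{\left(D,T \right)} = \left(-5 + D\right)^{2}$
$B{\left(R \right)} = \left(-5 + R\right)^{2}$
$B{\left(h \right)} + 437899 = \left(-5 - 155\right)^{2} + 437899 = \left(-160\right)^{2} + 437899 = 25600 + 437899 = 463499$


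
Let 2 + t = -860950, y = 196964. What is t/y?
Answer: -215238/49241 ≈ -4.3711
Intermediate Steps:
t = -860952 (t = -2 - 860950 = -860952)
t/y = -860952/196964 = -860952*1/196964 = -215238/49241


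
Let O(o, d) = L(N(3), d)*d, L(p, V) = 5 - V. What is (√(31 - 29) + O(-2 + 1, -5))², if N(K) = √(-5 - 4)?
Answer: (50 - √2)² ≈ 2360.6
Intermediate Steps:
N(K) = 3*I (N(K) = √(-9) = 3*I)
O(o, d) = d*(5 - d) (O(o, d) = (5 - d)*d = d*(5 - d))
(√(31 - 29) + O(-2 + 1, -5))² = (√(31 - 29) - 5*(5 - 1*(-5)))² = (√2 - 5*(5 + 5))² = (√2 - 5*10)² = (√2 - 50)² = (-50 + √2)²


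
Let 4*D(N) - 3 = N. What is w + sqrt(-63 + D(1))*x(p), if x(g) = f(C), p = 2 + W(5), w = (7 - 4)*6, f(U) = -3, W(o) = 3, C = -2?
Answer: 18 - 3*I*sqrt(62) ≈ 18.0 - 23.622*I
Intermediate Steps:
D(N) = 3/4 + N/4
w = 18 (w = 3*6 = 18)
p = 5 (p = 2 + 3 = 5)
x(g) = -3
w + sqrt(-63 + D(1))*x(p) = 18 + sqrt(-63 + (3/4 + (1/4)*1))*(-3) = 18 + sqrt(-63 + (3/4 + 1/4))*(-3) = 18 + sqrt(-63 + 1)*(-3) = 18 + sqrt(-62)*(-3) = 18 + (I*sqrt(62))*(-3) = 18 - 3*I*sqrt(62)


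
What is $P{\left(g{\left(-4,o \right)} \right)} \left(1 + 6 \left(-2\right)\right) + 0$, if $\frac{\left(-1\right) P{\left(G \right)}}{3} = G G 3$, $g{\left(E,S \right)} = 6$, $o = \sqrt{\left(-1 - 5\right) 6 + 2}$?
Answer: $3564$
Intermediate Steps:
$o = i \sqrt{34}$ ($o = \sqrt{\left(-6\right) 6 + 2} = \sqrt{-36 + 2} = \sqrt{-34} = i \sqrt{34} \approx 5.8309 i$)
$P{\left(G \right)} = - 9 G^{2}$ ($P{\left(G \right)} = - 3 G G 3 = - 3 G^{2} \cdot 3 = - 3 \cdot 3 G^{2} = - 9 G^{2}$)
$P{\left(g{\left(-4,o \right)} \right)} \left(1 + 6 \left(-2\right)\right) + 0 = - 9 \cdot 6^{2} \left(1 + 6 \left(-2\right)\right) + 0 = \left(-9\right) 36 \left(1 - 12\right) + 0 = \left(-324\right) \left(-11\right) + 0 = 3564 + 0 = 3564$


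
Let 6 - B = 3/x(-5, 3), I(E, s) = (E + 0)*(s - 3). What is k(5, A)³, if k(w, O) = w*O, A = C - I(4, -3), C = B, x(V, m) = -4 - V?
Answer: 2460375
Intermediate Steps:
I(E, s) = E*(-3 + s)
B = 3 (B = 6 - 3/(-4 - 1*(-5)) = 6 - 3/(-4 + 5) = 6 - 3/1 = 6 - 3 = 3)
C = 3
A = 27 (A = 3 - 4*(-3 - 3) = 3 - 4*(-6) = 3 - 1*(-24) = 3 + 24 = 27)
k(w, O) = O*w
k(5, A)³ = (27*5)³ = 135³ = 2460375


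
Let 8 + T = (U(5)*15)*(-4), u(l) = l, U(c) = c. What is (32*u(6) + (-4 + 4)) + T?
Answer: -116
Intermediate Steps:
T = -308 (T = -8 + (5*15)*(-4) = -8 + 75*(-4) = -8 - 300 = -308)
(32*u(6) + (-4 + 4)) + T = (32*6 + (-4 + 4)) - 308 = (192 + 0) - 308 = 192 - 308 = -116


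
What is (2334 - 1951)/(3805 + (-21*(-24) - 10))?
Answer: 383/4299 ≈ 0.089090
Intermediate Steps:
(2334 - 1951)/(3805 + (-21*(-24) - 10)) = 383/(3805 + (504 - 10)) = 383/(3805 + 494) = 383/4299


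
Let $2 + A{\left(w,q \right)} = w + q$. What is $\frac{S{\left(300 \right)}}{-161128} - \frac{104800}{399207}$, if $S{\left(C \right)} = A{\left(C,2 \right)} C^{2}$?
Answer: $- \frac{1349434401800}{8040428187} \approx -167.83$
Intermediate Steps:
$A{\left(w,q \right)} = -2 + q + w$ ($A{\left(w,q \right)} = -2 + \left(w + q\right) = -2 + \left(q + w\right) = -2 + q + w$)
$S{\left(C \right)} = C^{3}$ ($S{\left(C \right)} = \left(-2 + 2 + C\right) C^{2} = C C^{2} = C^{3}$)
$\frac{S{\left(300 \right)}}{-161128} - \frac{104800}{399207} = \frac{300^{3}}{-161128} - \frac{104800}{399207} = 27000000 \left(- \frac{1}{161128}\right) - \frac{104800}{399207} = - \frac{3375000}{20141} - \frac{104800}{399207} = - \frac{1349434401800}{8040428187}$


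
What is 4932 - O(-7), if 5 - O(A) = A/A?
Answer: 4928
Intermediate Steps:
O(A) = 4 (O(A) = 5 - A/A = 5 - 1*1 = 5 - 1 = 4)
4932 - O(-7) = 4932 - 1*4 = 4932 - 4 = 4928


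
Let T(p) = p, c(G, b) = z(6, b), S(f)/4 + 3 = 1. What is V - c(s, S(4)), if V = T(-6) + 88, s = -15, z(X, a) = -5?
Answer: 87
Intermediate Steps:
S(f) = -8 (S(f) = -12 + 4*1 = -12 + 4 = -8)
c(G, b) = -5
V = 82 (V = -6 + 88 = 82)
V - c(s, S(4)) = 82 - 1*(-5) = 82 + 5 = 87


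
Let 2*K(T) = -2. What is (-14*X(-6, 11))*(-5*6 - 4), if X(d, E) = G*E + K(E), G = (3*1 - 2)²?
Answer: 4760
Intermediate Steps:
K(T) = -1 (K(T) = (½)*(-2) = -1)
G = 1 (G = (3 - 2)² = 1² = 1)
X(d, E) = -1 + E (X(d, E) = 1*E - 1 = E - 1 = -1 + E)
(-14*X(-6, 11))*(-5*6 - 4) = (-14*(-1 + 11))*(-5*6 - 4) = (-14*10)*(-30 - 4) = -140*(-34) = 4760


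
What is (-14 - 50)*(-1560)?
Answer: 99840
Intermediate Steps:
(-14 - 50)*(-1560) = -64*(-1560) = 99840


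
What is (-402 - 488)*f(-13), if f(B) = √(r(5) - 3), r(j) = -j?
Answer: -1780*I*√2 ≈ -2517.3*I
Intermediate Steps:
f(B) = 2*I*√2 (f(B) = √(-1*5 - 3) = √(-5 - 3) = √(-8) = 2*I*√2)
(-402 - 488)*f(-13) = (-402 - 488)*(2*I*√2) = -1780*I*√2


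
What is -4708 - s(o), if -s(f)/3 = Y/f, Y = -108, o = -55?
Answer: -258616/55 ≈ -4702.1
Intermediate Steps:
s(f) = 324/f (s(f) = -(-324)/f = 324/f)
-4708 - s(o) = -4708 - 324/(-55) = -4708 - 324*(-1)/55 = -4708 - 1*(-324/55) = -4708 + 324/55 = -258616/55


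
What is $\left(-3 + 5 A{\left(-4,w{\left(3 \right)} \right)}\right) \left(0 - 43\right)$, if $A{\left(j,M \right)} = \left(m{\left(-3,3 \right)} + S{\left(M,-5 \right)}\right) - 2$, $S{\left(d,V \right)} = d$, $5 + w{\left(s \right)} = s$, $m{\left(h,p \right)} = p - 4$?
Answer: $1204$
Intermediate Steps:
$m{\left(h,p \right)} = -4 + p$ ($m{\left(h,p \right)} = p - 4 = -4 + p$)
$w{\left(s \right)} = -5 + s$
$A{\left(j,M \right)} = -3 + M$ ($A{\left(j,M \right)} = \left(\left(-4 + 3\right) + M\right) - 2 = \left(-1 + M\right) - 2 = -3 + M$)
$\left(-3 + 5 A{\left(-4,w{\left(3 \right)} \right)}\right) \left(0 - 43\right) = \left(-3 + 5 \left(-3 + \left(-5 + 3\right)\right)\right) \left(0 - 43\right) = \left(-3 + 5 \left(-3 - 2\right)\right) \left(-43\right) = \left(-3 + 5 \left(-5\right)\right) \left(-43\right) = \left(-3 - 25\right) \left(-43\right) = \left(-28\right) \left(-43\right) = 1204$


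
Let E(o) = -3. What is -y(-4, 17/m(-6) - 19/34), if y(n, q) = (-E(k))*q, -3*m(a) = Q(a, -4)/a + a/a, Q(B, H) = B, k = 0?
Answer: 1329/17 ≈ 78.177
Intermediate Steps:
m(a) = -⅔ (m(a) = -(a/a + a/a)/3 = -(1 + 1)/3 = -⅓*2 = -⅔)
y(n, q) = 3*q (y(n, q) = (-1*(-3))*q = 3*q)
-y(-4, 17/m(-6) - 19/34) = -3*(17/(-⅔) - 19/34) = -3*(17*(-3/2) - 19*1/34) = -3*(-51/2 - 19/34) = -3*(-443)/17 = -1*(-1329/17) = 1329/17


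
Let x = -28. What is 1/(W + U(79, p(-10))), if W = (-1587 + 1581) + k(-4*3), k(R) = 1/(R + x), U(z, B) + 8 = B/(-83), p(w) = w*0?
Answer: -40/561 ≈ -0.071301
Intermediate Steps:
p(w) = 0
U(z, B) = -8 - B/83 (U(z, B) = -8 + B/(-83) = -8 + B*(-1/83) = -8 - B/83)
k(R) = 1/(-28 + R) (k(R) = 1/(R - 28) = 1/(-28 + R))
W = -241/40 (W = (-1587 + 1581) + 1/(-28 - 4*3) = -6 + 1/(-28 - 12) = -6 + 1/(-40) = -6 - 1/40 = -241/40 ≈ -6.0250)
1/(W + U(79, p(-10))) = 1/(-241/40 + (-8 - 1/83*0)) = 1/(-241/40 + (-8 + 0)) = 1/(-241/40 - 8) = 1/(-561/40) = -40/561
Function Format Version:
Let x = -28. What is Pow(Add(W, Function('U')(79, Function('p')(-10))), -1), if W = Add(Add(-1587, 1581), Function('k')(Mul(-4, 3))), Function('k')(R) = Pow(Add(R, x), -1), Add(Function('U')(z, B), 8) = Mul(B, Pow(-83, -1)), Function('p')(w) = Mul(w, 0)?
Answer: Rational(-40, 561) ≈ -0.071301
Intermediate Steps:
Function('p')(w) = 0
Function('U')(z, B) = Add(-8, Mul(Rational(-1, 83), B)) (Function('U')(z, B) = Add(-8, Mul(B, Pow(-83, -1))) = Add(-8, Mul(B, Rational(-1, 83))) = Add(-8, Mul(Rational(-1, 83), B)))
Function('k')(R) = Pow(Add(-28, R), -1) (Function('k')(R) = Pow(Add(R, -28), -1) = Pow(Add(-28, R), -1))
W = Rational(-241, 40) (W = Add(Add(-1587, 1581), Pow(Add(-28, Mul(-4, 3)), -1)) = Add(-6, Pow(Add(-28, -12), -1)) = Add(-6, Pow(-40, -1)) = Add(-6, Rational(-1, 40)) = Rational(-241, 40) ≈ -6.0250)
Pow(Add(W, Function('U')(79, Function('p')(-10))), -1) = Pow(Add(Rational(-241, 40), Add(-8, Mul(Rational(-1, 83), 0))), -1) = Pow(Add(Rational(-241, 40), Add(-8, 0)), -1) = Pow(Add(Rational(-241, 40), -8), -1) = Pow(Rational(-561, 40), -1) = Rational(-40, 561)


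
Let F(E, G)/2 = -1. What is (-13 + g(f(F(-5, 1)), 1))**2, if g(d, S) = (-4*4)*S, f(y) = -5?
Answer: 841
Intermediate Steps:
F(E, G) = -2 (F(E, G) = 2*(-1) = -2)
g(d, S) = -16*S
(-13 + g(f(F(-5, 1)), 1))**2 = (-13 - 16*1)**2 = (-13 - 16)**2 = (-29)**2 = 841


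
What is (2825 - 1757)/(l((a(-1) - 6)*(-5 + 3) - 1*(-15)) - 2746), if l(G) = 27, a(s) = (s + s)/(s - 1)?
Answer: -1068/2719 ≈ -0.39279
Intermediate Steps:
a(s) = 2*s/(-1 + s) (a(s) = (2*s)/(-1 + s) = 2*s/(-1 + s))
(2825 - 1757)/(l((a(-1) - 6)*(-5 + 3) - 1*(-15)) - 2746) = (2825 - 1757)/(27 - 2746) = 1068/(-2719) = 1068*(-1/2719) = -1068/2719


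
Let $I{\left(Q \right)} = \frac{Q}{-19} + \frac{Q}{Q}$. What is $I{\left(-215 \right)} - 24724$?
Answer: $- \frac{469522}{19} \approx -24712.0$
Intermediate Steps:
$I{\left(Q \right)} = 1 - \frac{Q}{19}$ ($I{\left(Q \right)} = Q \left(- \frac{1}{19}\right) + 1 = - \frac{Q}{19} + 1 = 1 - \frac{Q}{19}$)
$I{\left(-215 \right)} - 24724 = \left(1 - - \frac{215}{19}\right) - 24724 = \left(1 + \frac{215}{19}\right) - 24724 = \frac{234}{19} - 24724 = - \frac{469522}{19}$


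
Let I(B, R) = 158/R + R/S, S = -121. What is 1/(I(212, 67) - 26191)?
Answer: -8107/212315808 ≈ -3.8184e-5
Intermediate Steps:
I(B, R) = 158/R - R/121 (I(B, R) = 158/R + R/(-121) = 158/R + R*(-1/121) = 158/R - R/121)
1/(I(212, 67) - 26191) = 1/((158/67 - 1/121*67) - 26191) = 1/((158*(1/67) - 67/121) - 26191) = 1/((158/67 - 67/121) - 26191) = 1/(14629/8107 - 26191) = 1/(-212315808/8107) = -8107/212315808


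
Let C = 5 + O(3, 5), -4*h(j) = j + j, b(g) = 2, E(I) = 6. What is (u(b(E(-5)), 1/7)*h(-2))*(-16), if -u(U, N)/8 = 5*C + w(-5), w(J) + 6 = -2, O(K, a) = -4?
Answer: -384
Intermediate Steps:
h(j) = -j/2 (h(j) = -(j + j)/4 = -j/2)
w(J) = -8 (w(J) = -6 - 2 = -8)
C = 1 (C = 5 - 4 = 1)
u(U, N) = 24 (u(U, N) = -8*(5*1 - 8) = -8*(5 - 8) = -8*(-3) = 24)
(u(b(E(-5)), 1/7)*h(-2))*(-16) = (24*(-1/2*(-2)))*(-16) = (24*1)*(-16) = 24*(-16) = -384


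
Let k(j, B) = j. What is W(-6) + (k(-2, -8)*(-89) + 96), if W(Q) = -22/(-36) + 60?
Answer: 6023/18 ≈ 334.61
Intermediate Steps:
W(Q) = 1091/18 (W(Q) = -22*(-1/36) + 60 = 11/18 + 60 = 1091/18)
W(-6) + (k(-2, -8)*(-89) + 96) = 1091/18 + (-2*(-89) + 96) = 1091/18 + (178 + 96) = 1091/18 + 274 = 6023/18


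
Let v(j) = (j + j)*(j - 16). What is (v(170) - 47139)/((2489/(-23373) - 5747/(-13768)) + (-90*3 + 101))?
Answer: -1680115001544/54284053337 ≈ -30.950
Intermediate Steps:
v(j) = 2*j*(-16 + j) (v(j) = (2*j)*(-16 + j) = 2*j*(-16 + j))
(v(170) - 47139)/((2489/(-23373) - 5747/(-13768)) + (-90*3 + 101)) = (2*170*(-16 + 170) - 47139)/((2489/(-23373) - 5747/(-13768)) + (-90*3 + 101)) = (2*170*154 - 47139)/((2489*(-1/23373) - 5747*(-1/13768)) + (-270 + 101)) = (52360 - 47139)/((-2489/23373 + 5747/13768) - 169) = 5221/(100056079/321799464 - 169) = 5221/(-54284053337/321799464) = 5221*(-321799464/54284053337) = -1680115001544/54284053337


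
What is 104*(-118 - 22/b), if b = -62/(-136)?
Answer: -536016/31 ≈ -17291.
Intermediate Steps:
b = 31/68 (b = -62*(-1/136) = 31/68 ≈ 0.45588)
104*(-118 - 22/b) = 104*(-118 - 22/31/68) = 104*(-118 - 22*68/31) = 104*(-118 - 1496/31) = 104*(-5154/31) = -536016/31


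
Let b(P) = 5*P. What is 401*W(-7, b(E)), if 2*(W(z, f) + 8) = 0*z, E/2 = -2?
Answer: -3208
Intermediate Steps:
E = -4 (E = 2*(-2) = -4)
W(z, f) = -8 (W(z, f) = -8 + (0*z)/2 = -8 + (½)*0 = -8 + 0 = -8)
401*W(-7, b(E)) = 401*(-8) = -3208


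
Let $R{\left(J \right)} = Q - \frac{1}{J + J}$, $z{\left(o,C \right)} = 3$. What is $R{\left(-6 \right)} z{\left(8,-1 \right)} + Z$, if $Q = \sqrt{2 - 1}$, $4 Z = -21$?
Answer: $-2$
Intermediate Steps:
$Z = - \frac{21}{4}$ ($Z = \frac{1}{4} \left(-21\right) = - \frac{21}{4} \approx -5.25$)
$Q = 1$ ($Q = \sqrt{1} = 1$)
$R{\left(J \right)} = 1 - \frac{1}{2 J}$ ($R{\left(J \right)} = 1 - \frac{1}{J + J} = 1 - \frac{1}{2 J}$)
$R{\left(-6 \right)} z{\left(8,-1 \right)} + Z = \frac{- \frac{1}{2} - 6}{-6} \cdot 3 - \frac{21}{4} = \left(- \frac{1}{6}\right) \left(- \frac{13}{2}\right) 3 - \frac{21}{4} = \frac{13}{12} \cdot 3 - \frac{21}{4} = \frac{13}{4} - \frac{21}{4} = -2$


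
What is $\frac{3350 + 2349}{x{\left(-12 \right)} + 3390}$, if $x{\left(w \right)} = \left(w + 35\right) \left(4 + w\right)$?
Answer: $\frac{5699}{3206} \approx 1.7776$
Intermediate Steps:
$x{\left(w \right)} = \left(4 + w\right) \left(35 + w\right)$ ($x{\left(w \right)} = \left(35 + w\right) \left(4 + w\right) = \left(4 + w\right) \left(35 + w\right)$)
$\frac{3350 + 2349}{x{\left(-12 \right)} + 3390} = \frac{3350 + 2349}{\left(140 + \left(-12\right)^{2} + 39 \left(-12\right)\right) + 3390} = \frac{5699}{\left(140 + 144 - 468\right) + 3390} = \frac{5699}{-184 + 3390} = \frac{5699}{3206}$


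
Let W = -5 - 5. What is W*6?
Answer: -60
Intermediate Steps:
W = -10
W*6 = -10*6 = -60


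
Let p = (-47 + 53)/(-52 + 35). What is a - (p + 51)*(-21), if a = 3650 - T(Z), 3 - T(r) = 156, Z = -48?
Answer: 82732/17 ≈ 4866.6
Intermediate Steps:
T(r) = -153 (T(r) = 3 - 1*156 = 3 - 156 = -153)
p = -6/17 (p = 6/(-17) = 6*(-1/17) = -6/17 ≈ -0.35294)
a = 3803 (a = 3650 - 1*(-153) = 3650 + 153 = 3803)
a - (p + 51)*(-21) = 3803 - (-6/17 + 51)*(-21) = 3803 - 861*(-21)/17 = 3803 - 1*(-18081/17) = 3803 + 18081/17 = 82732/17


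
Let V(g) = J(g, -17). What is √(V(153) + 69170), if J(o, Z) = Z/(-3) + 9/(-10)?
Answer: √62257290/30 ≈ 263.01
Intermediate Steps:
J(o, Z) = -9/10 - Z/3 (J(o, Z) = Z*(-⅓) + 9*(-⅒) = -Z/3 - 9/10 = -9/10 - Z/3)
V(g) = 143/30 (V(g) = -9/10 - ⅓*(-17) = -9/10 + 17/3 = 143/30)
√(V(153) + 69170) = √(143/30 + 69170) = √(2075243/30) = √62257290/30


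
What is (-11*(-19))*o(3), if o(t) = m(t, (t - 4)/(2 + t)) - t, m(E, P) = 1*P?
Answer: -3344/5 ≈ -668.80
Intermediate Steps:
m(E, P) = P
o(t) = -t + (-4 + t)/(2 + t) (o(t) = (t - 4)/(2 + t) - t = (-4 + t)/(2 + t) - t = -t + (-4 + t)/(2 + t))
(-11*(-19))*o(3) = (-11*(-19))*((-4 + 3 - 1*3*(2 + 3))/(2 + 3)) = 209*((-4 + 3 - 1*3*5)/5) = 209*((-4 + 3 - 15)/5) = 209*((⅕)*(-16)) = 209*(-16/5) = -3344/5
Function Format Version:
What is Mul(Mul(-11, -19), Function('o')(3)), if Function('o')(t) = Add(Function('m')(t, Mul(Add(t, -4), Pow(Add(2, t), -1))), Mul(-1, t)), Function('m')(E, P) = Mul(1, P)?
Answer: Rational(-3344, 5) ≈ -668.80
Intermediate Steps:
Function('m')(E, P) = P
Function('o')(t) = Add(Mul(-1, t), Mul(Pow(Add(2, t), -1), Add(-4, t))) (Function('o')(t) = Add(Mul(Add(t, -4), Pow(Add(2, t), -1)), Mul(-1, t)) = Add(Mul(Add(-4, t), Pow(Add(2, t), -1)), Mul(-1, t)) = Add(Mul(Pow(Add(2, t), -1), Add(-4, t)), Mul(-1, t)) = Add(Mul(-1, t), Mul(Pow(Add(2, t), -1), Add(-4, t))))
Mul(Mul(-11, -19), Function('o')(3)) = Mul(Mul(-11, -19), Mul(Pow(Add(2, 3), -1), Add(-4, 3, Mul(-1, 3, Add(2, 3))))) = Mul(209, Mul(Pow(5, -1), Add(-4, 3, Mul(-1, 3, 5)))) = Mul(209, Mul(Rational(1, 5), Add(-4, 3, -15))) = Mul(209, Mul(Rational(1, 5), -16)) = Mul(209, Rational(-16, 5)) = Rational(-3344, 5)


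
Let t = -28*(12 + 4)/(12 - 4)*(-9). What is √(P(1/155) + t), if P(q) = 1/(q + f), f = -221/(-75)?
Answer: √23775509274/6866 ≈ 22.457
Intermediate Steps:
f = 221/75 (f = -221*(-1/75) = 221/75 ≈ 2.9467)
P(q) = 1/(221/75 + q) (P(q) = 1/(q + 221/75) = 1/(221/75 + q))
t = 504 (t = -448/8*(-9) = -28*2*(-9) = -56*(-9) = 504)
√(P(1/155) + t) = √(75/(221 + 75/155) + 504) = √(75/(221 + 75*(1/155)) + 504) = √(75/(221 + 15/31) + 504) = √(75/(6866/31) + 504) = √(75*(31/6866) + 504) = √(2325/6866 + 504) = √(3462789/6866) = √23775509274/6866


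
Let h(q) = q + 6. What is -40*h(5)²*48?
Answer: -232320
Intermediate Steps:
h(q) = 6 + q
-40*h(5)²*48 = -40*(6 + 5)²*48 = -40*11²*48 = -40*121*48 = -4840*48 = -232320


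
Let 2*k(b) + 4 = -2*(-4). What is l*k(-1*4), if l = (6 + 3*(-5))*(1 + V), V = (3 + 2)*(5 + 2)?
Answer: -648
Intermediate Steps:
V = 35 (V = 5*7 = 35)
k(b) = 2 (k(b) = -2 + (-2*(-4))/2 = -2 + (1/2)*8 = -2 + 4 = 2)
l = -324 (l = (6 + 3*(-5))*(1 + 35) = (6 - 15)*36 = -9*36 = -324)
l*k(-1*4) = -324*2 = -648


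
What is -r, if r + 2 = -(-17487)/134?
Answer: -257/2 ≈ -128.50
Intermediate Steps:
r = 257/2 (r = -2 - (-17487)/134 = -2 - 29*(-9/2) = -2 + 261/2 = 257/2 ≈ 128.50)
-r = -1*257/2 = -257/2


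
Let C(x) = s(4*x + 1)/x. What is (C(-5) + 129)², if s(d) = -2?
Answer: 418609/25 ≈ 16744.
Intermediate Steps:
C(x) = -2/x
(C(-5) + 129)² = (-2/(-5) + 129)² = (-2*(-⅕) + 129)² = (⅖ + 129)² = (647/5)² = 418609/25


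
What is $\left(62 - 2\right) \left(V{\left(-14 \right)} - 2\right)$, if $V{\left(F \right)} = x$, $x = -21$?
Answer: $-1380$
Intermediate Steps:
$V{\left(F \right)} = -21$
$\left(62 - 2\right) \left(V{\left(-14 \right)} - 2\right) = \left(62 - 2\right) \left(-21 - 2\right) = 60 \left(-23\right) = -1380$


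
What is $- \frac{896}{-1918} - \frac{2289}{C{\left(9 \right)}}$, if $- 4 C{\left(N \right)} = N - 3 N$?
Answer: $- \frac{208870}{411} \approx -508.2$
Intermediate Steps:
$C{\left(N \right)} = \frac{N}{2}$ ($C{\left(N \right)} = - \frac{N - 3 N}{4} = - \frac{\left(-2\right) N}{4} = \frac{N}{2}$)
$- \frac{896}{-1918} - \frac{2289}{C{\left(9 \right)}} = - \frac{896}{-1918} - \frac{2289}{\frac{1}{2} \cdot 9} = \left(-896\right) \left(- \frac{1}{1918}\right) - \frac{2289}{\frac{9}{2}} = \frac{64}{137} - \frac{1526}{3} = - \frac{208870}{411}$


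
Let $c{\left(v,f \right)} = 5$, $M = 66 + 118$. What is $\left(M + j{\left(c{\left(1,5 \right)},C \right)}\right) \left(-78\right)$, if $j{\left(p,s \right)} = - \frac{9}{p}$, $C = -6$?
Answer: $- \frac{71058}{5} \approx -14212.0$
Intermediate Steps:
$M = 184$
$\left(M + j{\left(c{\left(1,5 \right)},C \right)}\right) \left(-78\right) = \left(184 - \frac{9}{5}\right) \left(-78\right) = \frac{911}{5} \left(-78\right) = - \frac{71058}{5}$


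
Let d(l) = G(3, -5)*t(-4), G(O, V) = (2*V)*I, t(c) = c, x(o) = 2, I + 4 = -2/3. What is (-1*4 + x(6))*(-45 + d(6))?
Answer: 1390/3 ≈ 463.33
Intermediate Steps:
I = -14/3 (I = -4 - 2/3 = -4 - 2*⅓ = -4 - ⅔ = -14/3 ≈ -4.6667)
G(O, V) = -28*V/3 (G(O, V) = (2*V)*(-14/3) = -28*V/3)
d(l) = -560/3 (d(l) = -28/3*(-5)*(-4) = (140/3)*(-4) = -560/3)
(-1*4 + x(6))*(-45 + d(6)) = (-1*4 + 2)*(-45 - 560/3) = (-4 + 2)*(-695/3) = -2*(-695/3) = 1390/3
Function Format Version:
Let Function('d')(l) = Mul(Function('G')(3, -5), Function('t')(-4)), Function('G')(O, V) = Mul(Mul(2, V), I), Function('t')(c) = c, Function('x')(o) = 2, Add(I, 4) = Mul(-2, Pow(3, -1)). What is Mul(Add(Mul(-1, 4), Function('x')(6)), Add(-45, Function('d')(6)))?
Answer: Rational(1390, 3) ≈ 463.33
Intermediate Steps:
I = Rational(-14, 3) (I = Add(-4, Mul(-2, Pow(3, -1))) = Add(-4, Mul(-2, Rational(1, 3))) = Add(-4, Rational(-2, 3)) = Rational(-14, 3) ≈ -4.6667)
Function('G')(O, V) = Mul(Rational(-28, 3), V) (Function('G')(O, V) = Mul(Mul(2, V), Rational(-14, 3)) = Mul(Rational(-28, 3), V))
Function('d')(l) = Rational(-560, 3) (Function('d')(l) = Mul(Mul(Rational(-28, 3), -5), -4) = Mul(Rational(140, 3), -4) = Rational(-560, 3))
Mul(Add(Mul(-1, 4), Function('x')(6)), Add(-45, Function('d')(6))) = Mul(Add(Mul(-1, 4), 2), Add(-45, Rational(-560, 3))) = Mul(Add(-4, 2), Rational(-695, 3)) = Mul(-2, Rational(-695, 3)) = Rational(1390, 3)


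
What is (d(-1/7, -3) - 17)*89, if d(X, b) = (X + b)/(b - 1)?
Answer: -20203/14 ≈ -1443.1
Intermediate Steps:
d(X, b) = (X + b)/(-1 + b)
(d(-1/7, -3) - 17)*89 = ((-1/7 - 3)/(-1 - 3) - 17)*89 = ((-1*1/7 - 3)/(-4) - 17)*89 = (-(-1/7 - 3)/4 - 17)*89 = (-1/4*(-22/7) - 17)*89 = (11/14 - 17)*89 = -227/14*89 = -20203/14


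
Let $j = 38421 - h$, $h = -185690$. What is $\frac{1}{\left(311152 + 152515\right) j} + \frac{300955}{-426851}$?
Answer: $- \frac{31273099306333484}{44355314622418487} \approx -0.70506$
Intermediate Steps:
$j = 224111$ ($j = 38421 - -185690 = 38421 + 185690 = 224111$)
$\frac{1}{\left(311152 + 152515\right) j} + \frac{300955}{-426851} = \frac{1}{\left(311152 + 152515\right) 224111} + \frac{300955}{-426851} = \frac{1}{463667} \cdot \frac{1}{224111} + 300955 \left(- \frac{1}{426851}\right) = \frac{1}{463667} \cdot \frac{1}{224111} - \frac{300955}{426851} = \frac{1}{103912875037} - \frac{300955}{426851} = - \frac{31273099306333484}{44355314622418487}$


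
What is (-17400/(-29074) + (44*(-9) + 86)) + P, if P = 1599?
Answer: 18746893/14537 ≈ 1289.6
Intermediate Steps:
(-17400/(-29074) + (44*(-9) + 86)) + P = (-17400/(-29074) + (44*(-9) + 86)) + 1599 = (-17400*(-1/29074) + (-396 + 86)) + 1599 = (8700/14537 - 310) + 1599 = -4497770/14537 + 1599 = 18746893/14537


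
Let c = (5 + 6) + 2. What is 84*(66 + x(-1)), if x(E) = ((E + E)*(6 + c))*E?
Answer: 8736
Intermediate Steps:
c = 13 (c = 11 + 2 = 13)
x(E) = 38*E² (x(E) = ((E + E)*(6 + 13))*E = ((2*E)*19)*E = (38*E)*E = 38*E²)
84*(66 + x(-1)) = 84*(66 + 38*(-1)²) = 84*(66 + 38*1) = 84*(66 + 38) = 84*104 = 8736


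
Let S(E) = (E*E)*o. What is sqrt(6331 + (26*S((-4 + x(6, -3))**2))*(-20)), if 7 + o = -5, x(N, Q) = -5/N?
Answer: sqrt(276352401)/9 ≈ 1847.1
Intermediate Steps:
o = -12 (o = -7 - 5 = -12)
S(E) = -12*E**2 (S(E) = (E*E)*(-12) = E**2*(-12) = -12*E**2)
sqrt(6331 + (26*S((-4 + x(6, -3))**2))*(-20)) = sqrt(6331 + (26*(-12*(-4 - 5/6)**4))*(-20)) = sqrt(6331 + (26*(-12*((-29/6)**2)**2))*(-20)) = sqrt(6331 + (26*(-12*(841/36)**2))*(-20)) = sqrt(6331 + (26*(-12*707281/1296))*(-20)) = sqrt(6331 + (26*(-707281/108))*(-20)) = sqrt(6331 - 9194653/54*(-20)) = sqrt(6331 + 91946530/27) = sqrt(92117467/27) = sqrt(276352401)/9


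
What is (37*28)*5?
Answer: 5180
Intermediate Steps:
(37*28)*5 = 1036*5 = 5180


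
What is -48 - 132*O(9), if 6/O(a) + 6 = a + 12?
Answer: -504/5 ≈ -100.80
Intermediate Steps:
O(a) = 6/(6 + a) (O(a) = 6/(-6 + (a + 12)) = 6/(-6 + (12 + a)) = 6/(6 + a))
-48 - 132*O(9) = -48 - 792/(6 + 9) = -48 - 792/15 = -48 - 132*⅖ = -48 - 264/5 = -504/5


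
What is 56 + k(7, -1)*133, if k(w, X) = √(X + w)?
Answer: 56 + 133*√6 ≈ 381.78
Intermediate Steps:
56 + k(7, -1)*133 = 56 + √(-1 + 7)*133 = 56 + √6*133 = 56 + 133*√6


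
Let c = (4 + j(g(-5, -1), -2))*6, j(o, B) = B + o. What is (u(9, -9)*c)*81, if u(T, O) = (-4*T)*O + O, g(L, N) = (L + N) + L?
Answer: -1377810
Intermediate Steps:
g(L, N) = N + 2*L
u(T, O) = O - 4*O*T (u(T, O) = -4*O*T + O = O - 4*O*T)
c = -54 (c = (4 + (-2 + (-1 + 2*(-5))))*6 = (4 + (-2 + (-1 - 10)))*6 = (4 + (-2 - 11))*6 = (4 - 13)*6 = -9*6 = -54)
(u(9, -9)*c)*81 = (-9*(1 - 4*9)*(-54))*81 = (-9*(1 - 36)*(-54))*81 = (-9*(-35)*(-54))*81 = (315*(-54))*81 = -17010*81 = -1377810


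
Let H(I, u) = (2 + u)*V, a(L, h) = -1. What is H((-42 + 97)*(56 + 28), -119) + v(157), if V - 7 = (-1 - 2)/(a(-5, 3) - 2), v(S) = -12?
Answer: -948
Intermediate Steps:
V = 8 (V = 7 + (-1 - 2)/(-1 - 2) = 7 - 3/(-3) = 7 - 3*(-⅓) = 7 + 1 = 8)
H(I, u) = 16 + 8*u (H(I, u) = (2 + u)*8 = 16 + 8*u)
H((-42 + 97)*(56 + 28), -119) + v(157) = (16 + 8*(-119)) - 12 = (16 - 952) - 12 = -936 - 12 = -948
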